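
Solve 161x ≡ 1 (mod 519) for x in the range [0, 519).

245

gcd(519, 161) = 1.
By Bézout, 161×(245) + 519×(-76) = 1.
So 161×245 ≡ 1 (mod 519), and 245 mod 519 = 245.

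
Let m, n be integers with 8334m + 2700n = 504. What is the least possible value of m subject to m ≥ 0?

106

gcd(8334, 2700) = 18  (8334 = 3×2700 + 234, 2700 = 11×234 + 126, 234 = 1×126 + 108, 126 = 1×108 + 18, 108 = 6×18).
18 divides 504, so solutions exist.
Back-substituting, 8334×(-23) + 2700×(71) = 18.
Scale by 504/18 = 28: (m₀, n₀) = (-644, 1988).
General solution: m = -644 + 150t, n = 1988 - 463t for integer t.
m ≥ 0: smallest is -644 mod 150 = 106 (at t = 5), with n = -327.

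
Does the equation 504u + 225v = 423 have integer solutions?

gcd(504, 225) = 9.
9 divides 423, so integer solutions exist.

yes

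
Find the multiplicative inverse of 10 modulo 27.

gcd(27, 10) = 1.
By Bézout, 10*(-8) + 27*(3) = 1.
So 10*-8 ≡ 1 (mod 27), and -8 mod 27 = 19.

19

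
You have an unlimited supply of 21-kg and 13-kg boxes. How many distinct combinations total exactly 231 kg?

1

Need nonnegative integers with 21j + 13k = 231.
gcd(21, 13) = 1, and 21·(5) + 13·(-8) = 1.
So (j₀, k₀) = (1155, -1848); general j = 1155 + 13t, k = -1848 - 21t.
j ≥ 0 ⇒ t ≥ -88; k ≥ 0 ⇒ t ≤ -88. That's 1 value of t.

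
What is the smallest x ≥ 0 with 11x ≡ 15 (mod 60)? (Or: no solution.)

gcd(60, 11):
  60 = 5·11 + 5
  11 = 2·5 + 1
  5 = 5·1
so gcd(60, 11) = 1.
1 divides 15, so solutions exist.
Back-substitute for Bézout coefficients:
  1 = 11 - 2·5
  ... = 11·(11) + 60·(-2)
So 11·(11) ≡ 1 (mod 60); multiply by 15: x ≡ 165 (mod 60).
Smallest nonnegative: x = 165 mod 60 = 45.

45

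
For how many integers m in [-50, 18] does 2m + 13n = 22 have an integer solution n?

5

gcd(13, 2):
  13 = 6×2 + 1
  2 = 2×1
so gcd(13, 2) = 1.
Back-substitute for Bézout coefficients:
  1 = 13 - 6×2
  ... = 2×(-6) + 13×(1)
Scale by 22: particular solution (-132, 22); reduce m mod 13: (11, 0).
General solution: m = 11 + 13t, n = 0 - 2t for integer t.
-50 ≤ 11 + 13t ≤ 18 gives t ∈ [-4, 0], which is 5 values.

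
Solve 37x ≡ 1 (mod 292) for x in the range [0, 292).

gcd(292, 37) = 1.
By Bézout, 37·(-71) + 292·(9) = 1.
So 37·-71 ≡ 1 (mod 292), and -71 mod 292 = 221.

221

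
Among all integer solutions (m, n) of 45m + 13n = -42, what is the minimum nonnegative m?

6

gcd(45, 13):
  45 = 3×13 + 6
  13 = 2×6 + 1
  6 = 6×1
so gcd(45, 13) = 1.
1 divides -42, so solutions exist.
Back-substitute for Bézout coefficients:
  1 = 13 - 2×6
  ... = 45×(-2) + 13×(7)
Scale by -42/1 = -42: (m₀, n₀) = (84, -294).
General solution: m = 84 + 13t, n = -294 - 45t for integer t.
m ≥ 0: smallest is 84 mod 13 = 6 (at t = -6), with n = -24.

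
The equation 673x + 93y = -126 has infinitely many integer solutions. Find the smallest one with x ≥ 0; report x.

45

gcd(673, 93):
  673 = 7×93 + 22
  93 = 4×22 + 5
  22 = 4×5 + 2
  5 = 2×2 + 1
  2 = 2×1
so gcd(673, 93) = 1.
1 divides -126, so solutions exist.
Back-substitute for Bézout coefficients:
  1 = 5 - 2×2
  ... = 673×(-38) + 93×(275)
Scale by -126/1 = -126: (x₀, y₀) = (4788, -34650).
General solution: x = 4788 + 93t, y = -34650 - 673t for integer t.
x ≥ 0: smallest is 4788 mod 93 = 45 (at t = -51), with y = -327.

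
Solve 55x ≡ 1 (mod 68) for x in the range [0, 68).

47

gcd(68, 55):
  68 = 1·55 + 13
  55 = 4·13 + 3
  13 = 4·3 + 1
  3 = 3·1
so gcd(68, 55) = 1.
Back-substitute for Bézout coefficients:
  1 = 13 - 4·3
  ... = 55·(-21) + 68·(17)
So 55·-21 ≡ 1 (mod 68), and -21 mod 68 = 47.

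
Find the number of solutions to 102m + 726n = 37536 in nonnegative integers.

4

gcd(726, 102) = 6.
By Bézout, 102·(57) + 726·(-8) = 6.
One solution: (5, 51).
General: m = 5 + 121t, n = 51 - 17t.
m ≥ 0 ⇒ t ≥ 0; n ≥ 0 ⇒ t ≤ 3. So t ∈ [0, 3]: 4 solutions.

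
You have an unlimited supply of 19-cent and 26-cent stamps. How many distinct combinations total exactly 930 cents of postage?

2

Need nonnegative integers with 19j + 26k = 930.
gcd(19, 26) = 1, and 19·(11) + 26·(-8) = 1.
So (j₀, k₀) = (10230, -7440); general j = 10230 + 26t, k = -7440 - 19t.
j ≥ 0 ⇒ t ≥ -393; k ≥ 0 ⇒ t ≤ -392. That's 2 values of t.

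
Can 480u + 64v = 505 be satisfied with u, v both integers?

gcd(480, 64) = 32  (480 = 7·64 + 32, 64 = 2·32).
32 does not divide 505 (remainder 25), so no integer solutions.

no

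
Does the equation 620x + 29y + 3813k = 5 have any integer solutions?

yes

gcd(620, 29):
  620 = 21·29 + 11
  29 = 2·11 + 7
  11 = 1·7 + 4
  7 = 1·4 + 3
  4 = 1·3 + 1
  3 = 3·1
so gcd(620, 29) = 1.
gcd(1, 3813) = 1.
1 divides 5, so integer solutions exist.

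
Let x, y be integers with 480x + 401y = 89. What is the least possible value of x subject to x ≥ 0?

260

gcd(480, 401):
  480 = 1·401 + 79
  401 = 5·79 + 6
  79 = 13·6 + 1
  6 = 6·1
so gcd(480, 401) = 1.
1 divides 89, so solutions exist.
Back-substitute for Bézout coefficients:
  1 = 79 - 13·6
  ... = 480·(66) + 401·(-79)
Scale by 89/1 = 89: (x₀, y₀) = (5874, -7031).
General solution: x = 5874 + 401t, y = -7031 - 480t for integer t.
x ≥ 0: smallest is 5874 mod 401 = 260 (at t = -14), with y = -311.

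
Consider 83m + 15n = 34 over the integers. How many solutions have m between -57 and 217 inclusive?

gcd(83, 15):
  83 = 5*15 + 8
  15 = 1*8 + 7
  8 = 1*7 + 1
  7 = 7*1
so gcd(83, 15) = 1.
Back-substitute for Bézout coefficients:
  1 = 8 - 1*7
  ... = 83*(2) + 15*(-11)
Scale by 34: particular solution (68, -374); reduce m mod 15: (8, -42).
General solution: m = 8 + 15t, n = -42 - 83t for integer t.
-57 ≤ 8 + 15t ≤ 217 gives t ∈ [-4, 13], which is 18 values.

18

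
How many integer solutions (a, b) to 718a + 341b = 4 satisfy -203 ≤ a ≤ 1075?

4

gcd(718, 341) = 1  (718 = 2·341 + 36, 341 = 9·36 + 17, 36 = 2·17 + 2, 17 = 8·2 + 1, 2 = 2·1).
Back-substituting, 718·(-161) + 341·(339) = 1.
Scale by 4: particular solution (-644, 1356); reduce a mod 341: (38, -80).
General solution: a = 38 + 341t, b = -80 - 718t for integer t.
-203 ≤ 38 + 341t ≤ 1075 gives t ∈ [0, 3], which is 4 values.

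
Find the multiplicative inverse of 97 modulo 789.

667

gcd(789, 97) = 1.
By Bézout, 97×(-122) + 789×(15) = 1.
So 97×-122 ≡ 1 (mod 789), and -122 mod 789 = 667.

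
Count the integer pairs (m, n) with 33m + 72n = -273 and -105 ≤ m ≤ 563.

gcd(72, 33) = 3  (72 = 2×33 + 6, 33 = 5×6 + 3, 6 = 2×3).
Back-substituting, 33×(11) + 72×(-5) = 3.
Scale by -91: particular solution (-1001, 455); reduce m mod 24: (7, -7).
General solution: m = 7 + 24t, n = -7 - 11t for integer t.
-105 ≤ 7 + 24t ≤ 563 gives t ∈ [-4, 23], which is 28 values.

28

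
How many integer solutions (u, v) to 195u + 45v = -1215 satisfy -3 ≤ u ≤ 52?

gcd(195, 45) = 15.
By Bézout, 195*(1) + 45*(-4) = 15.
Particular solution: (0, -27).
General solution: u = 0 + 3t, v = -27 - 13t for integer t.
-3 ≤ 0 + 3t ≤ 52 gives t ∈ [-1, 17], which is 19 values.

19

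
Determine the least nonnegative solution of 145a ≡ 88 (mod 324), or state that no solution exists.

52

gcd(324, 145):
  324 = 2×145 + 34
  145 = 4×34 + 9
  34 = 3×9 + 7
  9 = 1×7 + 2
  7 = 3×2 + 1
  2 = 2×1
so gcd(324, 145) = 1.
1 divides 88, so solutions exist.
Back-substitute for Bézout coefficients:
  1 = 7 - 3×2
  ... = 145×(-143) + 324×(64)
So 145×(-143) ≡ 1 (mod 324); multiply by 88: a ≡ -12584 (mod 324).
Smallest nonnegative: a = -12584 mod 324 = 52.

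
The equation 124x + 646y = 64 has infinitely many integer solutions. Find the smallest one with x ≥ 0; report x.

261

gcd(646, 124):
  646 = 5×124 + 26
  124 = 4×26 + 20
  26 = 1×20 + 6
  20 = 3×6 + 2
  6 = 3×2
so gcd(646, 124) = 2.
2 divides 64, so solutions exist.
Back-substitute for Bézout coefficients:
  2 = 20 - 3×6
  ... = 124×(99) + 646×(-19)
Scale by 64/2 = 32: (x₀, y₀) = (3168, -608).
General solution: x = 3168 + 323t, y = -608 - 62t for integer t.
x ≥ 0: smallest is 3168 mod 323 = 261 (at t = -9), with y = -50.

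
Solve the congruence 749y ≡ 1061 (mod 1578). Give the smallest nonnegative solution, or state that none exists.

151

gcd(1578, 749) = 1  (1578 = 2*749 + 80, 749 = 9*80 + 29, 80 = 2*29 + 22, 29 = 1*22 + 7, 22 = 3*7 + 1, 7 = 7*1).
1 divides 1061, so solutions exist.
Back-substituting, 749*(-217) + 1578*(103) = 1.
So 749*(-217) ≡ 1 (mod 1578); multiply by 1061: y ≡ -230237 (mod 1578).
Smallest nonnegative: y = -230237 mod 1578 = 151.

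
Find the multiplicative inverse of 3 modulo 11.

gcd(11, 3):
  11 = 3*3 + 2
  3 = 1*2 + 1
  2 = 2*1
so gcd(11, 3) = 1.
Back-substitute for Bézout coefficients:
  1 = 3 - 1*2
  ... = 3*(4) + 11*(-1)
So 3*4 ≡ 1 (mod 11), and 4 mod 11 = 4.

4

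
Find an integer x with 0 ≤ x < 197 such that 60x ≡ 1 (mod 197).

23

gcd(197, 60) = 1  (197 = 3*60 + 17, 60 = 3*17 + 9, 17 = 1*9 + 8, 9 = 1*8 + 1, 8 = 8*1).
Back-substituting, 60*(23) + 197*(-7) = 1.
So 60*23 ≡ 1 (mod 197), and 23 mod 197 = 23.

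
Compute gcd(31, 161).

gcd(161, 31):
  161 = 5×31 + 6
  31 = 5×6 + 1
  6 = 6×1
so gcd(161, 31) = 1.

1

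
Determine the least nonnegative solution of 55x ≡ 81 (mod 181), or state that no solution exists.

gcd(181, 55) = 1  (181 = 3×55 + 16, 55 = 3×16 + 7, 16 = 2×7 + 2, 7 = 3×2 + 1, 2 = 2×1).
1 divides 81, so solutions exist.
Back-substituting, 55×(79) + 181×(-24) = 1.
So 55×(79) ≡ 1 (mod 181); multiply by 81: x ≡ 6399 (mod 181).
Smallest nonnegative: x = 6399 mod 181 = 64.

64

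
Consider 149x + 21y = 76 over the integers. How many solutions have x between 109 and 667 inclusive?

gcd(149, 21) = 1.
By Bézout, 149×(-10) + 21×(71) = 1.
Particular solution: (17, -117).
General solution: x = 17 + 21t, y = -117 - 149t for integer t.
109 ≤ 17 + 21t ≤ 667 gives t ∈ [5, 30], which is 26 values.

26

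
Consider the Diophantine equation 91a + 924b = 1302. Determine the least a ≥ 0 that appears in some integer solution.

gcd(924, 91) = 7  (924 = 10×91 + 14, 91 = 6×14 + 7, 14 = 2×7).
7 divides 1302, so solutions exist.
Back-substituting, 91×(61) + 924×(-6) = 7.
Scale by 1302/7 = 186: (a₀, b₀) = (11346, -1116).
General solution: a = 11346 + 132t, b = -1116 - 13t for integer t.
a ≥ 0: smallest is 11346 mod 132 = 126 (at t = -85), with b = -11.

126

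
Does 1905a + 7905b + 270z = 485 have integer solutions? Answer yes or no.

gcd(7905, 1905) = 15  (7905 = 4×1905 + 285, 1905 = 6×285 + 195, 285 = 1×195 + 90, 195 = 2×90 + 15, 90 = 6×15).
gcd(15, 270) = 15.
15 does not divide 485 (remainder 5), so no integer solutions.

no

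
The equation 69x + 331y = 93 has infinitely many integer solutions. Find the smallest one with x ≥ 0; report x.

gcd(331, 69) = 1.
1 divides 93, so solutions exist.
By Bézout, 69·(24) + 331·(-5) = 1.
Scale by 93/1 = 93: (x₀, y₀) = (2232, -465).
General solution: x = 2232 + 331t, y = -465 - 69t for integer t.
x ≥ 0: smallest is 2232 mod 331 = 246 (at t = -6), with y = -51.

246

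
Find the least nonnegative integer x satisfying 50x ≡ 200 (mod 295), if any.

4

gcd(295, 50) = 5  (295 = 5*50 + 45, 50 = 1*45 + 5, 45 = 9*5).
5 divides 200, so solutions exist.
Back-substituting, 50*(6) + 295*(-1) = 5.
So 50*(6) ≡ 5 (mod 295); multiply by 40: x ≡ 240 (mod 59).
Smallest nonnegative: x = 240 mod 59 = 4.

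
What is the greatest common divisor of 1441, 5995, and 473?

gcd(5995, 1441):
  5995 = 4×1441 + 231
  1441 = 6×231 + 55
  231 = 4×55 + 11
  55 = 5×11
so gcd(5995, 1441) = 11.
gcd(11, 473) = 11.

11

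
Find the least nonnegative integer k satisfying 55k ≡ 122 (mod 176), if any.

gcd(176, 55) = 11.
11 does not divide 122, so the congruence has no solution.

no solution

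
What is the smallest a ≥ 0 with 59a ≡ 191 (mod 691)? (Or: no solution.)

gcd(691, 59):
  691 = 11*59 + 42
  59 = 1*42 + 17
  42 = 2*17 + 8
  17 = 2*8 + 1
  8 = 8*1
so gcd(691, 59) = 1.
1 divides 191, so solutions exist.
Back-substitute for Bézout coefficients:
  1 = 17 - 2*8
  ... = 59*(82) + 691*(-7)
So 59*(82) ≡ 1 (mod 691); multiply by 191: a ≡ 15662 (mod 691).
Smallest nonnegative: a = 15662 mod 691 = 460.

460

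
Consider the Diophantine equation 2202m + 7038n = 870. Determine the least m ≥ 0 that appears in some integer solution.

gcd(7038, 2202):
  7038 = 3×2202 + 432
  2202 = 5×432 + 42
  432 = 10×42 + 12
  42 = 3×12 + 6
  12 = 2×6
so gcd(7038, 2202) = 6.
6 divides 870, so solutions exist.
Back-substitute for Bézout coefficients:
  6 = 42 - 3×12
  ... = 2202×(505) + 7038×(-158)
Scale by 870/6 = 145: (m₀, n₀) = (73225, -22910).
General solution: m = 73225 + 1173t, n = -22910 - 367t for integer t.
m ≥ 0: smallest is 73225 mod 1173 = 499 (at t = -62), with n = -156.

499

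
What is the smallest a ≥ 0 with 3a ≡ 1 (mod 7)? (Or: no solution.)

5

gcd(7, 3) = 1  (7 = 2·3 + 1, 3 = 3·1).
1 divides 1, so solutions exist.
Back-substituting, 3·(-2) + 7·(1) = 1.
So 3·(-2) ≡ 1 (mod 7); multiply by 1: a ≡ -2 (mod 7).
Smallest nonnegative: a = -2 mod 7 = 5.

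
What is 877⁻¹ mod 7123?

gcd(7123, 877) = 1  (7123 = 8·877 + 107, 877 = 8·107 + 21, 107 = 5·21 + 2, 21 = 10·2 + 1, 2 = 2·1).
Back-substituting, 877·(3395) + 7123·(-418) = 1.
So 877·3395 ≡ 1 (mod 7123), and 3395 mod 7123 = 3395.

3395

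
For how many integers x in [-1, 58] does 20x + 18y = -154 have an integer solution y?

gcd(20, 18) = 2  (20 = 1·18 + 2, 18 = 9·2).
Back-substituting, 20·(1) + 18·(-1) = 2.
Scale by -77: particular solution (-77, 77); reduce x mod 9: (4, -13).
General solution: x = 4 + 9t, y = -13 - 10t for integer t.
-1 ≤ 4 + 9t ≤ 58 gives t ∈ [0, 6], which is 7 values.

7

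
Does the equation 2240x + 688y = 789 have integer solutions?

gcd(2240, 688) = 16  (2240 = 3×688 + 176, 688 = 3×176 + 160, 176 = 1×160 + 16, 160 = 10×16).
16 does not divide 789 (remainder 5), so no integer solutions.

no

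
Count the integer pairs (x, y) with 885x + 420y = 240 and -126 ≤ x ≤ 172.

gcd(885, 420):
  885 = 2·420 + 45
  420 = 9·45 + 15
  45 = 3·15
so gcd(885, 420) = 15.
Back-substitute for Bézout coefficients:
  15 = 420 - 9·45
  ... = 885·(-9) + 420·(19)
Scale by 16: particular solution (-144, 304); reduce x mod 28: (24, -50).
General solution: x = 24 + 28t, y = -50 - 59t for integer t.
-126 ≤ 24 + 28t ≤ 172 gives t ∈ [-5, 5], which is 11 values.

11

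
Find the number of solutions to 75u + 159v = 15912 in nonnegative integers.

gcd(159, 75) = 3.
By Bézout, 75×(17) + 159×(-8) = 3.
One solution: (15, 93).
General: u = 15 + 53t, v = 93 - 25t.
u ≥ 0 ⇒ t ≥ 0; v ≥ 0 ⇒ t ≤ 3. So t ∈ [0, 3]: 4 solutions.

4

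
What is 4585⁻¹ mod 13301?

10049

gcd(13301, 4585) = 1.
By Bézout, 4585·(-3252) + 13301·(1121) = 1.
So 4585·-3252 ≡ 1 (mod 13301), and -3252 mod 13301 = 10049.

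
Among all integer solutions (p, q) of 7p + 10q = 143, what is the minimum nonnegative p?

gcd(10, 7) = 1  (10 = 1×7 + 3, 7 = 2×3 + 1, 3 = 3×1).
1 divides 143, so solutions exist.
Back-substituting, 7×(3) + 10×(-2) = 1.
Scale by 143/1 = 143: (p₀, q₀) = (429, -286).
General solution: p = 429 + 10t, q = -286 - 7t for integer t.
p ≥ 0: smallest is 429 mod 10 = 9 (at t = -42), with q = 8.

9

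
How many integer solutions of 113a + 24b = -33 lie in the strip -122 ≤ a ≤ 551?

28

gcd(113, 24):
  113 = 4×24 + 17
  24 = 1×17 + 7
  17 = 2×7 + 3
  7 = 2×3 + 1
  3 = 3×1
so gcd(113, 24) = 1.
Back-substitute for Bézout coefficients:
  1 = 7 - 2×3
  ... = 113×(-7) + 24×(33)
Scale by -33: particular solution (231, -1089); reduce a mod 24: (15, -72).
General solution: a = 15 + 24t, b = -72 - 113t for integer t.
-122 ≤ 15 + 24t ≤ 551 gives t ∈ [-5, 22], which is 28 values.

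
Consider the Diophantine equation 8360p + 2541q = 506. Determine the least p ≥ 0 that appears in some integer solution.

gcd(8360, 2541) = 11  (8360 = 3*2541 + 737, 2541 = 3*737 + 330, 737 = 2*330 + 77, 330 = 4*77 + 22, 77 = 3*22 + 11, 22 = 2*11).
11 divides 506, so solutions exist.
Back-substituting, 8360*(100) + 2541*(-329) = 11.
Scale by 506/11 = 46: (p₀, q₀) = (4600, -15134).
General solution: p = 4600 + 231t, q = -15134 - 760t for integer t.
p ≥ 0: smallest is 4600 mod 231 = 211 (at t = -19), with q = -694.

211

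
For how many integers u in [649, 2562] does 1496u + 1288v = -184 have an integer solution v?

gcd(1496, 1288) = 8  (1496 = 1×1288 + 208, 1288 = 6×208 + 40, 208 = 5×40 + 8, 40 = 5×8).
Back-substituting, 1496×(31) + 1288×(-36) = 8.
Scale by -23: particular solution (-713, 828); reduce u mod 161: (92, -107).
General solution: u = 92 + 161t, v = -107 - 187t for integer t.
649 ≤ 92 + 161t ≤ 2562 gives t ∈ [4, 15], which is 12 values.

12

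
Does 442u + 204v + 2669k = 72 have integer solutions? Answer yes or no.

no

gcd(442, 204) = 34.
gcd(34, 2669) = 17.
17 does not divide 72 (remainder 4), so no integer solutions.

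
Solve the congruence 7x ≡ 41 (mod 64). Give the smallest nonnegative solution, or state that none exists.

15

gcd(64, 7) = 1.
1 divides 41, so solutions exist.
By Bézout, 7*(-9) + 64*(1) = 1.
So 7*(-9) ≡ 1 (mod 64); multiply by 41: x ≡ -369 (mod 64).
Smallest nonnegative: x = -369 mod 64 = 15.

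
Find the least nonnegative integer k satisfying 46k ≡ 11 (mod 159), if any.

59

gcd(159, 46) = 1.
1 divides 11, so solutions exist.
By Bézout, 46·(-38) + 159·(11) = 1.
So 46·(-38) ≡ 1 (mod 159); multiply by 11: k ≡ -418 (mod 159).
Smallest nonnegative: k = -418 mod 159 = 59.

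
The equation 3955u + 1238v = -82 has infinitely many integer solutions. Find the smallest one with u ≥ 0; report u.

200

gcd(3955, 1238):
  3955 = 3×1238 + 241
  1238 = 5×241 + 33
  241 = 7×33 + 10
  33 = 3×10 + 3
  10 = 3×3 + 1
  3 = 3×1
so gcd(3955, 1238) = 1.
1 divides -82, so solutions exist.
Back-substitute for Bézout coefficients:
  1 = 10 - 3×3
  ... = 3955×(375) + 1238×(-1198)
Scale by -82/1 = -82: (u₀, v₀) = (-30750, 98236).
General solution: u = -30750 + 1238t, v = 98236 - 3955t for integer t.
u ≥ 0: smallest is -30750 mod 1238 = 200 (at t = 25), with v = -639.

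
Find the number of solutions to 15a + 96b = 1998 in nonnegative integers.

gcd(96, 15):
  96 = 6·15 + 6
  15 = 2·6 + 3
  6 = 2·3
so gcd(96, 15) = 3.
Back-substitute for Bézout coefficients:
  3 = 15 - 2·6
  ... = 15·(13) + 96·(-2)
Scale by 666: one solution is (8658, -1332). Reduce a mod 32: (18, 18).
General: a = 18 + 32t, b = 18 - 5t.
a ≥ 0 ⇒ t ≥ 0; b ≥ 0 ⇒ t ≤ 3. So t ∈ [0, 3]: 4 solutions.

4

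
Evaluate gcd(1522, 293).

gcd(1522, 293):
  1522 = 5·293 + 57
  293 = 5·57 + 8
  57 = 7·8 + 1
  8 = 8·1
so gcd(1522, 293) = 1.

1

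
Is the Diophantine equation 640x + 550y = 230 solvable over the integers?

yes

gcd(640, 550) = 10.
10 divides 230, so integer solutions exist.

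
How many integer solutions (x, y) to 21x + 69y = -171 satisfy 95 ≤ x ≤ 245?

7

gcd(69, 21) = 3.
By Bézout, 21·(10) + 69·(-3) = 3.
Particular solution: (5, -4).
General solution: x = 5 + 23t, y = -4 - 7t for integer t.
95 ≤ 5 + 23t ≤ 245 gives t ∈ [4, 10], which is 7 values.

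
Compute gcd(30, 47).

1

gcd(47, 30) = 1  (47 = 1×30 + 17, 30 = 1×17 + 13, 17 = 1×13 + 4, 13 = 3×4 + 1, 4 = 4×1).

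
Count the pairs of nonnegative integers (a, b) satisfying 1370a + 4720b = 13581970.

21

gcd(4720, 1370) = 10.
By Bézout, 1370·(-31) + 4720·(9) = 10.
One solution: (181, 2825).
General: a = 181 + 472t, b = 2825 - 137t.
a ≥ 0 ⇒ t ≥ 0; b ≥ 0 ⇒ t ≤ 20. So t ∈ [0, 20]: 21 solutions.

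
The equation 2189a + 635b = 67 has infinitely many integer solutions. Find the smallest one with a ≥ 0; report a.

633

gcd(2189, 635) = 1.
1 divides 67, so solutions exist.
By Bézout, 2189×(199) + 635×(-686) = 1.
Scale by 67/1 = 67: (a₀, b₀) = (13333, -45962).
General solution: a = 13333 + 635t, b = -45962 - 2189t for integer t.
a ≥ 0: smallest is 13333 mod 635 = 633 (at t = -20), with b = -2182.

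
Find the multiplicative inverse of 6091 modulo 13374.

gcd(13374, 6091) = 1  (13374 = 2×6091 + 1192, 6091 = 5×1192 + 131, 1192 = 9×131 + 13, 131 = 10×13 + 1, 13 = 13×1).
Back-substituting, 6091×(1021) + 13374×(-465) = 1.
So 6091×1021 ≡ 1 (mod 13374), and 1021 mod 13374 = 1021.

1021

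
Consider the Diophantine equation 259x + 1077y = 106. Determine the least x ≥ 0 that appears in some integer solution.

gcd(1077, 259) = 1.
1 divides 106, so solutions exist.
By Bézout, 259·(499) + 1077·(-120) = 1.
Scale by 106/1 = 106: (x₀, y₀) = (52894, -12720).
General solution: x = 52894 + 1077t, y = -12720 - 259t for integer t.
x ≥ 0: smallest is 52894 mod 1077 = 121 (at t = -49), with y = -29.

121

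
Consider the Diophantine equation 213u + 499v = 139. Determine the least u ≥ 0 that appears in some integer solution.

gcd(499, 213) = 1.
1 divides 139, so solutions exist.
By Bézout, 213·(82) + 499·(-35) = 1.
Scale by 139/1 = 139: (u₀, v₀) = (11398, -4865).
General solution: u = 11398 + 499t, v = -4865 - 213t for integer t.
u ≥ 0: smallest is 11398 mod 499 = 420 (at t = -22), with v = -179.

420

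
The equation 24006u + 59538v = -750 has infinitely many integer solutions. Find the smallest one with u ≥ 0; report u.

gcd(59538, 24006):
  59538 = 2×24006 + 11526
  24006 = 2×11526 + 954
  11526 = 12×954 + 78
  954 = 12×78 + 18
  78 = 4×18 + 6
  18 = 3×6
so gcd(59538, 24006) = 6.
6 divides -750, so solutions exist.
Back-substitute for Bézout coefficients:
  6 = 78 - 4×18
  ... = 24006×(-3058) + 59538×(1233)
Scale by -750/6 = -125: (u₀, v₀) = (382250, -154125).
General solution: u = 382250 + 9923t, v = -154125 - 4001t for integer t.
u ≥ 0: smallest is 382250 mod 9923 = 5176 (at t = -38), with v = -2087.

5176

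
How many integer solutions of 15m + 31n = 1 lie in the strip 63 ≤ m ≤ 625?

gcd(31, 15) = 1  (31 = 2*15 + 1, 15 = 15*1).
Back-substituting, 15*(-2) + 31*(1) = 1.
Scale by 1: particular solution (-2, 1); reduce m mod 31: (29, -14).
General solution: m = 29 + 31t, n = -14 - 15t for integer t.
63 ≤ 29 + 31t ≤ 625 gives t ∈ [2, 19], which is 18 values.

18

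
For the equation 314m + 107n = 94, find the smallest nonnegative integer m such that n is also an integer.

gcd(314, 107) = 1.
1 divides 94, so solutions exist.
By Bézout, 314·(-46) + 107·(135) = 1.
Scale by 94/1 = 94: (m₀, n₀) = (-4324, 12690).
General solution: m = -4324 + 107t, n = 12690 - 314t for integer t.
m ≥ 0: smallest is -4324 mod 107 = 63 (at t = 41), with n = -184.

63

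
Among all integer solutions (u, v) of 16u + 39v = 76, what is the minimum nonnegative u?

gcd(39, 16) = 1.
1 divides 76, so solutions exist.
By Bézout, 16×(-17) + 39×(7) = 1.
Scale by 76/1 = 76: (u₀, v₀) = (-1292, 532).
General solution: u = -1292 + 39t, v = 532 - 16t for integer t.
u ≥ 0: smallest is -1292 mod 39 = 34 (at t = 34), with v = -12.

34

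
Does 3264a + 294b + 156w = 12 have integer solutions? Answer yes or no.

gcd(3264, 294) = 6  (3264 = 11*294 + 30, 294 = 9*30 + 24, 30 = 1*24 + 6, 24 = 4*6).
gcd(6, 156) = 6.
6 divides 12, so integer solutions exist.

yes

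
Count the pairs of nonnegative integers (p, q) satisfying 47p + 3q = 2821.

gcd(47, 3):
  47 = 15·3 + 2
  3 = 1·2 + 1
  2 = 2·1
so gcd(47, 3) = 1.
Back-substitute for Bézout coefficients:
  1 = 3 - 1·2
  ... = 47·(-1) + 3·(16)
Scale by 2821: one solution is (-2821, 45136). Reduce p mod 3: (2, 909).
General: p = 2 + 3t, q = 909 - 47t.
p ≥ 0 ⇒ t ≥ 0; q ≥ 0 ⇒ t ≤ 19. So t ∈ [0, 19]: 20 solutions.

20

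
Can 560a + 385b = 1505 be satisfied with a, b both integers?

gcd(560, 385) = 35.
35 divides 1505, so integer solutions exist.

yes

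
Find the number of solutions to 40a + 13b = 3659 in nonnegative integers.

7

gcd(40, 13):
  40 = 3·13 + 1
  13 = 13·1
so gcd(40, 13) = 1.
Back-substitute for Bézout coefficients:
  1 = 40 - 3·13
  ... = 40·(1) + 13·(-3)
Scale by 3659: one solution is (3659, -10977). Reduce a mod 13: (6, 263).
General: a = 6 + 13t, b = 263 - 40t.
a ≥ 0 ⇒ t ≥ 0; b ≥ 0 ⇒ t ≤ 6. So t ∈ [0, 6]: 7 solutions.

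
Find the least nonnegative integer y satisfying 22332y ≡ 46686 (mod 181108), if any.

gcd(181108, 22332) = 4  (181108 = 8·22332 + 2452, 22332 = 9·2452 + 264, 2452 = 9·264 + 76, 264 = 3·76 + 36, 76 = 2·36 + 4, 36 = 9·4).
4 does not divide 46686, so the congruence has no solution.

no solution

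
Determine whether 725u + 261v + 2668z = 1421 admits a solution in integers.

yes

gcd(725, 261) = 29.
gcd(29, 2668) = 29.
29 divides 1421, so integer solutions exist.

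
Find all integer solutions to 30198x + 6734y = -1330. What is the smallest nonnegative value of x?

173

gcd(30198, 6734) = 14.
14 divides -1330, so solutions exist.
By Bézout, 30198×(64) + 6734×(-287) = 14.
Scale by -1330/14 = -95: (x₀, y₀) = (-6080, 27265).
General solution: x = -6080 + 481t, y = 27265 - 2157t for integer t.
x ≥ 0: smallest is -6080 mod 481 = 173 (at t = 13), with y = -776.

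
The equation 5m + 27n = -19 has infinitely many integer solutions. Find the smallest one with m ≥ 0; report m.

7

gcd(27, 5) = 1  (27 = 5·5 + 2, 5 = 2·2 + 1, 2 = 2·1).
1 divides -19, so solutions exist.
Back-substituting, 5·(11) + 27·(-2) = 1.
Scale by -19/1 = -19: (m₀, n₀) = (-209, 38).
General solution: m = -209 + 27t, n = 38 - 5t for integer t.
m ≥ 0: smallest is -209 mod 27 = 7 (at t = 8), with n = -2.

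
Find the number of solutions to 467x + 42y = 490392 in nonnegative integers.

gcd(467, 42):
  467 = 11*42 + 5
  42 = 8*5 + 2
  5 = 2*2 + 1
  2 = 2*1
so gcd(467, 42) = 1.
Back-substitute for Bézout coefficients:
  1 = 5 - 2*2
  ... = 467*(17) + 42*(-189)
Scale by 490392: one solution is (8336664, -92684088). Reduce x mod 42: (0, 11676).
General: x = 0 + 42t, y = 11676 - 467t.
x ≥ 0 ⇒ t ≥ 0; y ≥ 0 ⇒ t ≤ 25. So t ∈ [0, 25]: 26 solutions.

26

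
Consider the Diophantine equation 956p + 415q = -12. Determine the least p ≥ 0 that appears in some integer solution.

158

gcd(956, 415):
  956 = 2×415 + 126
  415 = 3×126 + 37
  126 = 3×37 + 15
  37 = 2×15 + 7
  15 = 2×7 + 1
  7 = 7×1
so gcd(956, 415) = 1.
1 divides -12, so solutions exist.
Back-substitute for Bézout coefficients:
  1 = 15 - 2×7
  ... = 956×(56) + 415×(-129)
Scale by -12/1 = -12: (p₀, q₀) = (-672, 1548).
General solution: p = -672 + 415t, q = 1548 - 956t for integer t.
p ≥ 0: smallest is -672 mod 415 = 158 (at t = 2), with q = -364.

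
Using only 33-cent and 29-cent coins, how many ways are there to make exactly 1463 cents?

Need nonnegative integers with 33j + 29k = 1463.
gcd(33, 29) = 1, and 33·(-7) + 29·(8) = 1.
So (j₀, k₀) = (-10241, 11704); general j = -10241 + 29t, k = 11704 - 33t.
j ≥ 0 ⇒ t ≥ 354; k ≥ 0 ⇒ t ≤ 354. That's 1 value of t.

1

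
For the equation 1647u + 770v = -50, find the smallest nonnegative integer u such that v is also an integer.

gcd(1647, 770):
  1647 = 2·770 + 107
  770 = 7·107 + 21
  107 = 5·21 + 2
  21 = 10·2 + 1
  2 = 2·1
so gcd(1647, 770) = 1.
1 divides -50, so solutions exist.
Back-substitute for Bézout coefficients:
  1 = 21 - 10·2
  ... = 1647·(-367) + 770·(785)
Scale by -50/1 = -50: (u₀, v₀) = (18350, -39250).
General solution: u = 18350 + 770t, v = -39250 - 1647t for integer t.
u ≥ 0: smallest is 18350 mod 770 = 640 (at t = -23), with v = -1369.

640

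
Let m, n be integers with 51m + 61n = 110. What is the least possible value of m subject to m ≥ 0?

gcd(61, 51):
  61 = 1×51 + 10
  51 = 5×10 + 1
  10 = 10×1
so gcd(61, 51) = 1.
1 divides 110, so solutions exist.
Back-substitute for Bézout coefficients:
  1 = 51 - 5×10
  ... = 51×(6) + 61×(-5)
Scale by 110/1 = 110: (m₀, n₀) = (660, -550).
General solution: m = 660 + 61t, n = -550 - 51t for integer t.
m ≥ 0: smallest is 660 mod 61 = 50 (at t = -10), with n = -40.

50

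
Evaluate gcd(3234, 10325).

gcd(10325, 3234):
  10325 = 3*3234 + 623
  3234 = 5*623 + 119
  623 = 5*119 + 28
  119 = 4*28 + 7
  28 = 4*7
so gcd(10325, 3234) = 7.

7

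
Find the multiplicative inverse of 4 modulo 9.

gcd(9, 4) = 1.
By Bézout, 4·(-2) + 9·(1) = 1.
So 4·-2 ≡ 1 (mod 9), and -2 mod 9 = 7.

7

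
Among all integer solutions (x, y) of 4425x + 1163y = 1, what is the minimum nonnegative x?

gcd(4425, 1163):
  4425 = 3·1163 + 936
  1163 = 1·936 + 227
  936 = 4·227 + 28
  227 = 8·28 + 3
  28 = 9·3 + 1
  3 = 3·1
so gcd(4425, 1163) = 1.
1 divides 1, so solutions exist.
Back-substitute for Bézout coefficients:
  1 = 28 - 9·3
  ... = 4425·(374) + 1163·(-1423)
Scale by 1/1 = 1: (x₀, y₀) = (374, -1423).
General solution: x = 374 + 1163t, y = -1423 - 4425t for integer t.
x ≥ 0: smallest is 374 mod 1163 = 374 (at t = 0), with y = -1423.

374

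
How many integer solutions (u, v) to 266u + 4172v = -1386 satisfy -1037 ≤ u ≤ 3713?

gcd(4172, 266):
  4172 = 15×266 + 182
  266 = 1×182 + 84
  182 = 2×84 + 14
  84 = 6×14
so gcd(4172, 266) = 14.
Back-substitute for Bézout coefficients:
  14 = 182 - 2×84
  ... = 266×(-47) + 4172×(3)
Scale by -99: particular solution (4653, -297); reduce u mod 298: (183, -12).
General solution: u = 183 + 298t, v = -12 - 19t for integer t.
-1037 ≤ 183 + 298t ≤ 3713 gives t ∈ [-4, 11], which is 16 values.

16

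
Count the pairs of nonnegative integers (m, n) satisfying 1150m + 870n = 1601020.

16

gcd(1150, 870) = 10  (1150 = 1*870 + 280, 870 = 3*280 + 30, 280 = 9*30 + 10, 30 = 3*10).
Back-substituting, 1150*(28) + 870*(-37) = 10.
Scale by 160102: one solution is (4482856, -5923774). Reduce m mod 87: (7, 1831).
General: m = 7 + 87t, n = 1831 - 115t.
m ≥ 0 ⇒ t ≥ 0; n ≥ 0 ⇒ t ≤ 15. So t ∈ [0, 15]: 16 solutions.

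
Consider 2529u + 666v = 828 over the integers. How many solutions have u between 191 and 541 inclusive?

5

gcd(2529, 666) = 9.
By Bézout, 2529*(-5) + 666*(19) = 9.
Particular solution: (58, -219).
General solution: u = 58 + 74t, v = -219 - 281t for integer t.
191 ≤ 58 + 74t ≤ 541 gives t ∈ [2, 6], which is 5 values.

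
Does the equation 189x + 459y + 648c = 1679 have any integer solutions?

no

gcd(459, 189) = 27  (459 = 2×189 + 81, 189 = 2×81 + 27, 81 = 3×27).
gcd(27, 648) = 27.
27 does not divide 1679 (remainder 5), so no integer solutions.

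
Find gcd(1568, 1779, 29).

gcd(1779, 1568) = 1.
gcd(1, 29) = 1.

1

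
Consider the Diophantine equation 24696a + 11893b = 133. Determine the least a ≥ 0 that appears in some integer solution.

1294

gcd(24696, 11893):
  24696 = 2*11893 + 910
  11893 = 13*910 + 63
  910 = 14*63 + 28
  63 = 2*28 + 7
  28 = 4*7
so gcd(24696, 11893) = 7.
7 divides 133, so solutions exist.
Back-substitute for Bézout coefficients:
  7 = 63 - 2*28
  ... = 24696*(-379) + 11893*(787)
Scale by 133/7 = 19: (a₀, b₀) = (-7201, 14953).
General solution: a = -7201 + 1699t, b = 14953 - 3528t for integer t.
a ≥ 0: smallest is -7201 mod 1699 = 1294 (at t = 5), with b = -2687.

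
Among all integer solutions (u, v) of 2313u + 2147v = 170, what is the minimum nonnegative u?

1372

gcd(2313, 2147) = 1  (2313 = 1×2147 + 166, 2147 = 12×166 + 155, 166 = 1×155 + 11, 155 = 14×11 + 1, 11 = 11×1).
1 divides 170, so solutions exist.
Back-substituting, 2313×(-194) + 2147×(209) = 1.
Scale by 170/1 = 170: (u₀, v₀) = (-32980, 35530).
General solution: u = -32980 + 2147t, v = 35530 - 2313t for integer t.
u ≥ 0: smallest is -32980 mod 2147 = 1372 (at t = 16), with v = -1478.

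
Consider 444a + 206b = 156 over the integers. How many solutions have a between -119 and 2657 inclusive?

gcd(444, 206):
  444 = 2*206 + 32
  206 = 6*32 + 14
  32 = 2*14 + 4
  14 = 3*4 + 2
  4 = 2*2
so gcd(444, 206) = 2.
Back-substitute for Bézout coefficients:
  2 = 14 - 3*4
  ... = 444*(-45) + 206*(97)
Scale by 78: particular solution (-3510, 7566); reduce a mod 103: (95, -204).
General solution: a = 95 + 103t, b = -204 - 222t for integer t.
-119 ≤ 95 + 103t ≤ 2657 gives t ∈ [-2, 24], which is 27 values.

27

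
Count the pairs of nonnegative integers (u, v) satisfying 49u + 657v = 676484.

21

gcd(657, 49) = 1.
By Bézout, 49*(295) + 657*(-22) = 1.
One solution: (344, 1004).
General: u = 344 + 657t, v = 1004 - 49t.
u ≥ 0 ⇒ t ≥ 0; v ≥ 0 ⇒ t ≤ 20. So t ∈ [0, 20]: 21 solutions.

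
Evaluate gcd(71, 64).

1

gcd(71, 64):
  71 = 1·64 + 7
  64 = 9·7 + 1
  7 = 7·1
so gcd(71, 64) = 1.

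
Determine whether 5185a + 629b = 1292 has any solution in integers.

yes

gcd(5185, 629):
  5185 = 8·629 + 153
  629 = 4·153 + 17
  153 = 9·17
so gcd(5185, 629) = 17.
17 divides 1292, so integer solutions exist.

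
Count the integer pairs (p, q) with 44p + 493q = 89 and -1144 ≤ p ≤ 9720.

gcd(493, 44):
  493 = 11·44 + 9
  44 = 4·9 + 8
  9 = 1·8 + 1
  8 = 8·1
so gcd(493, 44) = 1.
Back-substitute for Bézout coefficients:
  1 = 9 - 1·8
  ... = 44·(-56) + 493·(5)
Scale by 89: particular solution (-4984, 445); reduce p mod 493: (439, -39).
General solution: p = 439 + 493t, q = -39 - 44t for integer t.
-1144 ≤ 439 + 493t ≤ 9720 gives t ∈ [-3, 18], which is 22 values.

22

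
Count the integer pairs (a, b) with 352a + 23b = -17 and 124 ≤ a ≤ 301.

gcd(352, 23) = 1  (352 = 15·23 + 7, 23 = 3·7 + 2, 7 = 3·2 + 1, 2 = 2·1).
Back-substituting, 352·(10) + 23·(-153) = 1.
Scale by -17: particular solution (-170, 2601); reduce a mod 23: (14, -215).
General solution: a = 14 + 23t, b = -215 - 352t for integer t.
124 ≤ 14 + 23t ≤ 301 gives t ∈ [5, 12], which is 8 values.

8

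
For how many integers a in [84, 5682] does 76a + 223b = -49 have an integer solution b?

25

gcd(223, 76):
  223 = 2*76 + 71
  76 = 1*71 + 5
  71 = 14*5 + 1
  5 = 5*1
so gcd(223, 76) = 1.
Back-substitute for Bézout coefficients:
  1 = 71 - 14*5
  ... = 76*(-44) + 223*(15)
Scale by -49: particular solution (2156, -735); reduce a mod 223: (149, -51).
General solution: a = 149 + 223t, b = -51 - 76t for integer t.
84 ≤ 149 + 223t ≤ 5682 gives t ∈ [0, 24], which is 25 values.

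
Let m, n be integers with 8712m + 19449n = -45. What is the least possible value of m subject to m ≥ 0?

2065

gcd(19449, 8712):
  19449 = 2·8712 + 2025
  8712 = 4·2025 + 612
  2025 = 3·612 + 189
  612 = 3·189 + 45
  189 = 4·45 + 9
  45 = 5·9
so gcd(19449, 8712) = 9.
9 divides -45, so solutions exist.
Back-substitute for Bézout coefficients:
  9 = 189 - 4·45
  ... = 8712·(-413) + 19449·(185)
Scale by -45/9 = -5: (m₀, n₀) = (2065, -925).
General solution: m = 2065 + 2161t, n = -925 - 968t for integer t.
m ≥ 0: smallest is 2065 mod 2161 = 2065 (at t = 0), with n = -925.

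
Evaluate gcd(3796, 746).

gcd(3796, 746):
  3796 = 5×746 + 66
  746 = 11×66 + 20
  66 = 3×20 + 6
  20 = 3×6 + 2
  6 = 3×2
so gcd(3796, 746) = 2.

2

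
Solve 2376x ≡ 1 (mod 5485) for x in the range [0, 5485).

2851

gcd(5485, 2376) = 1  (5485 = 2*2376 + 733, 2376 = 3*733 + 177, 733 = 4*177 + 25, 177 = 7*25 + 2, 25 = 12*2 + 1, 2 = 2*1).
Back-substituting, 2376*(-2634) + 5485*(1141) = 1.
So 2376*-2634 ≡ 1 (mod 5485), and -2634 mod 5485 = 2851.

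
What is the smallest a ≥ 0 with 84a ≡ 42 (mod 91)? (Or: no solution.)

gcd(91, 84) = 7  (91 = 1*84 + 7, 84 = 12*7).
7 divides 42, so solutions exist.
Back-substituting, 84*(-1) + 91*(1) = 7.
So 84*(-1) ≡ 7 (mod 91); multiply by 6: a ≡ -6 (mod 13).
Smallest nonnegative: a = -6 mod 13 = 7.

7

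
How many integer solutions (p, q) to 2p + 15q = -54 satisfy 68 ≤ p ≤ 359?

19

gcd(15, 2) = 1.
By Bézout, 2×(-7) + 15×(1) = 1.
Particular solution: (3, -4).
General solution: p = 3 + 15t, q = -4 - 2t for integer t.
68 ≤ 3 + 15t ≤ 359 gives t ∈ [5, 23], which is 19 values.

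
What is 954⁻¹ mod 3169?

gcd(3169, 954) = 1.
By Bézout, 954·(-960) + 3169·(289) = 1.
So 954·-960 ≡ 1 (mod 3169), and -960 mod 3169 = 2209.

2209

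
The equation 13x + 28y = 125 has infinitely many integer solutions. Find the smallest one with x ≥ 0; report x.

gcd(28, 13) = 1.
1 divides 125, so solutions exist.
By Bézout, 13·(13) + 28·(-6) = 1.
Scale by 125/1 = 125: (x₀, y₀) = (1625, -750).
General solution: x = 1625 + 28t, y = -750 - 13t for integer t.
x ≥ 0: smallest is 1625 mod 28 = 1 (at t = -58), with y = 4.

1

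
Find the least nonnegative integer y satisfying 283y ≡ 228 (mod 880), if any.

gcd(880, 283) = 1.
1 divides 228, so solutions exist.
By Bézout, 283*(227) + 880*(-73) = 1.
So 283*(227) ≡ 1 (mod 880); multiply by 228: y ≡ 51756 (mod 880).
Smallest nonnegative: y = 51756 mod 880 = 716.

716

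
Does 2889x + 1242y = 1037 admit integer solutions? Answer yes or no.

gcd(2889, 1242) = 27  (2889 = 2×1242 + 405, 1242 = 3×405 + 27, 405 = 15×27).
27 does not divide 1037 (remainder 11), so no integer solutions.

no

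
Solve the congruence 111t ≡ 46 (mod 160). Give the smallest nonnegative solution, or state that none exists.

gcd(160, 111):
  160 = 1*111 + 49
  111 = 2*49 + 13
  49 = 3*13 + 10
  13 = 1*10 + 3
  10 = 3*3 + 1
  3 = 3*1
so gcd(160, 111) = 1.
1 divides 46, so solutions exist.
Back-substitute for Bézout coefficients:
  1 = 10 - 3*3
  ... = 111*(-49) + 160*(34)
So 111*(-49) ≡ 1 (mod 160); multiply by 46: t ≡ -2254 (mod 160).
Smallest nonnegative: t = -2254 mod 160 = 146.

146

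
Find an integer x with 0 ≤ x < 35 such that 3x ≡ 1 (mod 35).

gcd(35, 3) = 1.
By Bézout, 3*(12) + 35*(-1) = 1.
So 3*12 ≡ 1 (mod 35), and 12 mod 35 = 12.

12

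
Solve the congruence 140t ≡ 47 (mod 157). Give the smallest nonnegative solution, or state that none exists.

145

gcd(157, 140):
  157 = 1×140 + 17
  140 = 8×17 + 4
  17 = 4×4 + 1
  4 = 4×1
so gcd(157, 140) = 1.
1 divides 47, so solutions exist.
Back-substitute for Bézout coefficients:
  1 = 17 - 4×4
  ... = 140×(-37) + 157×(33)
So 140×(-37) ≡ 1 (mod 157); multiply by 47: t ≡ -1739 (mod 157).
Smallest nonnegative: t = -1739 mod 157 = 145.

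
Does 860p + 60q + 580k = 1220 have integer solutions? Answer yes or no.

gcd(860, 60) = 20.
gcd(20, 580) = 20.
20 divides 1220, so integer solutions exist.

yes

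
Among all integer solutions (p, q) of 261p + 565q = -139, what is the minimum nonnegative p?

gcd(565, 261) = 1.
1 divides -139, so solutions exist.
By Bézout, 261*(-184) + 565*(85) = 1.
Scale by -139/1 = -139: (p₀, q₀) = (25576, -11815).
General solution: p = 25576 + 565t, q = -11815 - 261t for integer t.
p ≥ 0: smallest is 25576 mod 565 = 151 (at t = -45), with q = -70.

151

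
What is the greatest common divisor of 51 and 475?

gcd(475, 51):
  475 = 9×51 + 16
  51 = 3×16 + 3
  16 = 5×3 + 1
  3 = 3×1
so gcd(475, 51) = 1.

1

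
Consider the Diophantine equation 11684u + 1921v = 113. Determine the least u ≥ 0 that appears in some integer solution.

gcd(11684, 1921) = 1  (11684 = 6·1921 + 158, 1921 = 12·158 + 25, 158 = 6·25 + 8, 25 = 3·8 + 1, 8 = 8·1).
1 divides 113, so solutions exist.
Back-substituting, 11684·(-231) + 1921·(1405) = 1.
Scale by 113/1 = 113: (u₀, v₀) = (-26103, 158765).
General solution: u = -26103 + 1921t, v = 158765 - 11684t for integer t.
u ≥ 0: smallest is -26103 mod 1921 = 791 (at t = 14), with v = -4811.

791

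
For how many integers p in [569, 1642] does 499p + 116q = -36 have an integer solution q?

9

gcd(499, 116) = 1.
By Bézout, 499×(-53) + 116×(228) = 1.
Particular solution: (52, -224).
General solution: p = 52 + 116t, q = -224 - 499t for integer t.
569 ≤ 52 + 116t ≤ 1642 gives t ∈ [5, 13], which is 9 values.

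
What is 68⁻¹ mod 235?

197

gcd(235, 68):
  235 = 3×68 + 31
  68 = 2×31 + 6
  31 = 5×6 + 1
  6 = 6×1
so gcd(235, 68) = 1.
Back-substitute for Bézout coefficients:
  1 = 31 - 5×6
  ... = 68×(-38) + 235×(11)
So 68×-38 ≡ 1 (mod 235), and -38 mod 235 = 197.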